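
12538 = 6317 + 6221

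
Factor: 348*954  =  331992  =  2^3*3^3*29^1*53^1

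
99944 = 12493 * 8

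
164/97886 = 82/48943 =0.00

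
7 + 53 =60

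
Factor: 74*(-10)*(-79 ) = 58460 = 2^2 * 5^1*37^1*79^1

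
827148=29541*28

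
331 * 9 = 2979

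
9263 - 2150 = 7113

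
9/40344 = 3/13448 = 0.00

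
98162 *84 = 8245608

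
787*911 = 716957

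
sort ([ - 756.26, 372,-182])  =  [-756.26,-182, 372]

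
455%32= 7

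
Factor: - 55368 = -2^3*3^2* 769^1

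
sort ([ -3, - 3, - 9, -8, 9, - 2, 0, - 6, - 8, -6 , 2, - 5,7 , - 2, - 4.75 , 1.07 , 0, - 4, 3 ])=[ - 9, - 8, - 8, - 6, - 6,  -  5, - 4.75,  -  4,  -  3, - 3, - 2,-2, 0, 0, 1.07, 2,3, 7, 9]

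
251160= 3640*69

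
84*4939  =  414876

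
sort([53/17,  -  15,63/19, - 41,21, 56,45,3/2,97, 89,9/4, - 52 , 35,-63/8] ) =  [ - 52, - 41,-15, - 63/8, 3/2,9/4, 53/17,63/19, 21,35, 45 , 56,89,97]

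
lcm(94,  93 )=8742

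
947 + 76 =1023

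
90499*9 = 814491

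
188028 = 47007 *4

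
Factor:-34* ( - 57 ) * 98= 189924=2^2*3^1 * 7^2*17^1*19^1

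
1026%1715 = 1026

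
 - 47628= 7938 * ( - 6) 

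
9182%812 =250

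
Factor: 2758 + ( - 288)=2^1 * 5^1*13^1 * 19^1 =2470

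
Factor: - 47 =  - 47^1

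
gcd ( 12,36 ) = 12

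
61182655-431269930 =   -  370087275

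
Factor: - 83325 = - 3^1 * 5^2  *11^1*101^1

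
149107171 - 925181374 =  - 776074203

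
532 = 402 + 130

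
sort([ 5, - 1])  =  [ - 1,5 ]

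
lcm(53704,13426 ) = 53704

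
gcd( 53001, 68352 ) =3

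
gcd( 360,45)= 45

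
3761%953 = 902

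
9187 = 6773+2414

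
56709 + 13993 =70702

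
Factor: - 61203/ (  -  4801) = 3^1*23^1*887^1*4801^( - 1)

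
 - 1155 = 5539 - 6694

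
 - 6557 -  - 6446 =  - 111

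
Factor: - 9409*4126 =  - 2^1*97^2*2063^1 = - 38821534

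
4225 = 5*845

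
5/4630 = 1/926 =0.00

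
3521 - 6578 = - 3057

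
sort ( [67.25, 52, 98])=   [52, 67.25, 98]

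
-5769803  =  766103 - 6535906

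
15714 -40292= - 24578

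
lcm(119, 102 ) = 714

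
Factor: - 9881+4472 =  - 5409 = -3^2 * 601^1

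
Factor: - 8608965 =-3^1*5^1*139^1*4129^1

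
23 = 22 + 1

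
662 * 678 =448836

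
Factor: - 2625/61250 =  - 3/70  =  - 2^( - 1) * 3^1*5^(  -  1)*7^(  -  1 )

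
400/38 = 10 + 10/19 = 10.53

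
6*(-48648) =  - 291888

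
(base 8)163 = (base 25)4f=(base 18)67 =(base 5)430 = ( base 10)115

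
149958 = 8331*18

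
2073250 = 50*41465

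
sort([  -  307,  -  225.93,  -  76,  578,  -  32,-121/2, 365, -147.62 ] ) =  [ - 307,-225.93, - 147.62, - 76, - 121/2, - 32,365,578] 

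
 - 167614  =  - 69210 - 98404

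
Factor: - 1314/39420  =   - 1/30= - 2^ ( - 1 )*3^ ( - 1)*5^( - 1) 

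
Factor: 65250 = 2^1*3^2*5^3*29^1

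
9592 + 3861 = 13453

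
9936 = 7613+2323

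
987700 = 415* 2380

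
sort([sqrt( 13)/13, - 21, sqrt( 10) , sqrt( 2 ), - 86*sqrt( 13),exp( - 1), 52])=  [ - 86*sqrt( 13 ), - 21, sqrt( 13)/13,  exp(-1 ), sqrt( 2 ),sqrt( 10), 52]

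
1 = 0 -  -1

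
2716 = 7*388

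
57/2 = 28 +1/2 = 28.50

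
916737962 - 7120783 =909617179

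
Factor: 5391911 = 7^2*110039^1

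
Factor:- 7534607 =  - 7534607^1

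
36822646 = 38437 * 958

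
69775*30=2093250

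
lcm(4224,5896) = 283008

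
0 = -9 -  -9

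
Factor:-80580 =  - 2^2*  3^1*5^1*17^1 *79^1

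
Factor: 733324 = 2^2 * 19^1*9649^1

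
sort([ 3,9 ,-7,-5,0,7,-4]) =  [ - 7,-5 ,-4,0, 3,7, 9]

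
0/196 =0=   0.00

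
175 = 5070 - 4895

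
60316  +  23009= 83325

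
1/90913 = 1/90913= 0.00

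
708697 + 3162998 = 3871695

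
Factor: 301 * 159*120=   2^3*3^2*5^1*7^1*43^1 * 53^1 = 5743080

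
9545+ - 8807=738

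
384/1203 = 128/401 = 0.32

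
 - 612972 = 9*( - 68108 ) 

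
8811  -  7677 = 1134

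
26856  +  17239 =44095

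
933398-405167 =528231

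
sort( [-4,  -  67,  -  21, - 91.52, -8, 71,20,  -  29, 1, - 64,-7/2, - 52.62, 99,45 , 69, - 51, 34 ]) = [-91.52, - 67,- 64,- 52.62, - 51, - 29 ,  -  21, - 8,  -  4, - 7/2,1, 20 , 34,45, 69,  71, 99]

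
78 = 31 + 47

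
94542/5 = 18908 +2/5 = 18908.40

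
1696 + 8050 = 9746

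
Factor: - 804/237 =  - 2^2*67^1*79^ ( - 1 ) = - 268/79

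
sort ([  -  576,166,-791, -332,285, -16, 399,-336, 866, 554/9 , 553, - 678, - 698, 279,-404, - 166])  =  [ - 791,  -  698, - 678 ,-576, - 404, - 336,-332 , -166, - 16,  554/9,166, 279,285,399 , 553,866] 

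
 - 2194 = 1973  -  4167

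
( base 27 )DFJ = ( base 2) 10011010101101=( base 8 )23255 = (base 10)9901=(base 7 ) 40603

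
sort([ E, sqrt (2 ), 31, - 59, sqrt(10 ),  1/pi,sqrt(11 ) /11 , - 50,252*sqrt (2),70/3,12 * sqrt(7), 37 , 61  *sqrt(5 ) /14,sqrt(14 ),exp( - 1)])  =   [-59, - 50,sqrt ( 11)/11,1/pi,exp( - 1),sqrt( 2 ), E,sqrt( 10)  ,  sqrt( 14),61*sqrt( 5 ) /14, 70/3 , 31,12 * sqrt( 7),  37,252*sqrt( 2)]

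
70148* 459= 32197932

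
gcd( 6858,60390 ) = 18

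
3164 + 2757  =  5921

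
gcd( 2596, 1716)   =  44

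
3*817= 2451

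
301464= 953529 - 652065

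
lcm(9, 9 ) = 9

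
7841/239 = 32+193/239= 32.81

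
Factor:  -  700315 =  - 5^1*7^1*11^1*17^1*107^1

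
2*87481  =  174962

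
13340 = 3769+9571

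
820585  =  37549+783036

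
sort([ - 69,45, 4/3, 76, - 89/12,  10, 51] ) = [ - 69, - 89/12,4/3, 10, 45, 51, 76]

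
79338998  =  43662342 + 35676656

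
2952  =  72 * 41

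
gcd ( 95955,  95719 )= 1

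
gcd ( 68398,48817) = 1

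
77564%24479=4127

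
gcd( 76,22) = 2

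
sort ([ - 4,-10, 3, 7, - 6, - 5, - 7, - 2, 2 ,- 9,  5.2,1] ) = [ - 10, - 9,-7, - 6, - 5, - 4, - 2, 1,2, 3, 5.2,7]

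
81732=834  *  98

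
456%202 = 52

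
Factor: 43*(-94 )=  - 2^1*43^1*47^1 =- 4042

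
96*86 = 8256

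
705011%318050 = 68911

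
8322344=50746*164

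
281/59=4+45/59 = 4.76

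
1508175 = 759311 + 748864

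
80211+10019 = 90230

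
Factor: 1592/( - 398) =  - 4 = -  2^2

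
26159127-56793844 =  - 30634717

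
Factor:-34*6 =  - 204 = -2^2*3^1*17^1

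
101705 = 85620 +16085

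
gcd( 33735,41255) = 5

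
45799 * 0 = 0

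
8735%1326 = 779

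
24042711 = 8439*2849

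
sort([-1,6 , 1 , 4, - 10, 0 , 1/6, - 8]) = [-10, - 8 , - 1 , 0 , 1/6,  1, 4,6 ] 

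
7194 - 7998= - 804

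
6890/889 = 7+667/889  =  7.75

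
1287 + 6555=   7842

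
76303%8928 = 4879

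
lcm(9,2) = 18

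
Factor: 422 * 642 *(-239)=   -  2^2*3^1*107^1*211^1*239^1  =  - 64750836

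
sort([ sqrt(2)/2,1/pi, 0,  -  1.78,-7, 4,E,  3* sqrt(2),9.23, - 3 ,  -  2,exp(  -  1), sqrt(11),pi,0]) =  [-7, - 3,  -  2,  -  1.78,0,0,1/pi,exp( - 1),sqrt(2)/2 , E,pi,sqrt( 11),4 , 3*sqrt(2), 9.23]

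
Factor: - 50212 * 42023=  - 2110058876=- 2^2*12553^1*42023^1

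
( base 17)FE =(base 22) C5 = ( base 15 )12e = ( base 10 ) 269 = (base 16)10D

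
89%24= 17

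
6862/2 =3431 =3431.00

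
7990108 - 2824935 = 5165173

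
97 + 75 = 172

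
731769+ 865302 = 1597071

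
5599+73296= 78895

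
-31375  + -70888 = -102263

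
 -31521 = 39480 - 71001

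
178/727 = 178/727 = 0.24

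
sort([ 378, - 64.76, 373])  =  [ - 64.76,  373, 378]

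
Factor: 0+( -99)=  - 99  =  -3^2*11^1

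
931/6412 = 133/916 = 0.15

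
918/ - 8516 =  -1 + 3799/4258 = - 0.11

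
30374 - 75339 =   -  44965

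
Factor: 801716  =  2^2*37^1* 5417^1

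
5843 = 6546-703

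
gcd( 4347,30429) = 4347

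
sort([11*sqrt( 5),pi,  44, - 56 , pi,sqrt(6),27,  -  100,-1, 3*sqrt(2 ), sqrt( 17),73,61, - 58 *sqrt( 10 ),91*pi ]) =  [ - 58*sqrt(10 ), - 100, - 56, - 1,sqrt(  6 ),pi, pi,sqrt (17),3*sqrt( 2),11*sqrt( 5),27, 44, 61 , 73, 91*pi ] 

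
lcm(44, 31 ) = 1364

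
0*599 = 0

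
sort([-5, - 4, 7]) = [-5, - 4, 7 ]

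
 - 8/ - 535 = 8/535 = 0.01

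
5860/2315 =2+246/463 = 2.53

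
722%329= 64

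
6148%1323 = 856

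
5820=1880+3940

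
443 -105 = 338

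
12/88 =3/22 =0.14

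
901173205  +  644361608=1545534813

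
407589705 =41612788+365976917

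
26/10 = 13/5 = 2.60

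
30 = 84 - 54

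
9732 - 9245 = 487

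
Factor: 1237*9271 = 11468227= 73^1 *127^1* 1237^1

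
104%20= 4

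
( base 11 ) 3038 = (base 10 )4034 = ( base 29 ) 4n3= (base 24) 702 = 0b111111000010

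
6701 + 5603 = 12304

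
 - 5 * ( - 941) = 4705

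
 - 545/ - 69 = 7 + 62/69 = 7.90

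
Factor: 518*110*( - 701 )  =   -2^2*5^1 * 7^1*11^1*37^1*701^1 = -39942980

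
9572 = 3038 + 6534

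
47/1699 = 47/1699 = 0.03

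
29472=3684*8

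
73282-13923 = 59359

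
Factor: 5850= 2^1*3^2*5^2*13^1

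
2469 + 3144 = 5613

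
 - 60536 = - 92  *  658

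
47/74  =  47/74=0.64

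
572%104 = 52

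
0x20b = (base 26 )K3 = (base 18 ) 1b1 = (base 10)523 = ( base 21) 13j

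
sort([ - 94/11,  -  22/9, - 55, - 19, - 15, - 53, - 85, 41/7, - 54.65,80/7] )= [ - 85, - 55,- 54.65, - 53, - 19, - 15, - 94/11, - 22/9,41/7,80/7 ] 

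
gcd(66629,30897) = 1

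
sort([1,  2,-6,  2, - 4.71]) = [-6, -4.71,1,  2,  2]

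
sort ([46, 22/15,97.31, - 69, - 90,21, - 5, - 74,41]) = [ - 90,  -  74,  -  69, - 5, 22/15, 21,  41 , 46, 97.31 ]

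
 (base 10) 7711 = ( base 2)1111000011111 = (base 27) AFG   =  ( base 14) 2B4B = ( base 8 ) 17037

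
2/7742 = 1/3871=0.00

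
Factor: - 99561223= -99561223^1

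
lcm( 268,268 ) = 268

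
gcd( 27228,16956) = 12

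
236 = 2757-2521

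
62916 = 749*84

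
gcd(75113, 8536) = 1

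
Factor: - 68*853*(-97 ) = 5626388 = 2^2*17^1 * 97^1*853^1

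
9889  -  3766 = 6123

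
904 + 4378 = 5282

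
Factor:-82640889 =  - 3^2*173^1*53077^1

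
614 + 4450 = 5064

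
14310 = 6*2385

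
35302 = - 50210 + 85512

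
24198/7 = 24198/7 = 3456.86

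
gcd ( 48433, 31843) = 7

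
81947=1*81947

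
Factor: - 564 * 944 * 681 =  - 362575296 = - 2^6*3^2*47^1*59^1 * 227^1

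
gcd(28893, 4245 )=3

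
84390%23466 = 13992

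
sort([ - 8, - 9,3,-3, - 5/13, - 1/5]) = [ - 9,-8,- 3, - 5/13, - 1/5,3]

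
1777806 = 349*5094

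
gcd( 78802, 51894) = 1922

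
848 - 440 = 408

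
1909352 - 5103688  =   - 3194336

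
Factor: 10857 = 3^1*7^1*11^1*47^1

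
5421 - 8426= - 3005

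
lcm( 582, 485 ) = 2910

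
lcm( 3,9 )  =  9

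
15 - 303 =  - 288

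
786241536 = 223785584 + 562455952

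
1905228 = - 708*( - 2691 ) 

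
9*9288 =83592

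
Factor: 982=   2^1*491^1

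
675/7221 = 225/2407 = 0.09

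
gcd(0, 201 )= 201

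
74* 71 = 5254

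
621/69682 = 621/69682 =0.01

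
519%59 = 47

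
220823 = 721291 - 500468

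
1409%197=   30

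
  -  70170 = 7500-77670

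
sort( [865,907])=[865,907]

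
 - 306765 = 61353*( - 5) 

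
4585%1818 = 949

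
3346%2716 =630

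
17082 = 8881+8201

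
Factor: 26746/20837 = 2^1*43^1* 67^( - 1) = 86/67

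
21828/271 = 21828/271 = 80.55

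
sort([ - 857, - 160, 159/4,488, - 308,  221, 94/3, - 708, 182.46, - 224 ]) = [ - 857,-708 , -308,-224,-160,  94/3, 159/4,182.46, 221, 488] 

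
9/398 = 9/398 = 0.02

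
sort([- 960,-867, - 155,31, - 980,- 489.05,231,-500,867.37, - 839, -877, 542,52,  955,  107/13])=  [ - 980, - 960,-877,  -  867, - 839, - 500, -489.05, - 155,107/13,  31,  52 , 231, 542,867.37,955] 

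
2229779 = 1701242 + 528537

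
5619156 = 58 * 96882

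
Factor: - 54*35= - 2^1*3^3* 5^1*7^1 = - 1890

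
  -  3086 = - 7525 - -4439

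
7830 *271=2121930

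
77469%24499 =3972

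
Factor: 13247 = 13^1 * 1019^1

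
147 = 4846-4699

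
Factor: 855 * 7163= 6124365 = 3^2*5^1*13^1 * 19^2*29^1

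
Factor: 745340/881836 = 415/491= 5^1 * 83^1*491^( - 1)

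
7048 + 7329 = 14377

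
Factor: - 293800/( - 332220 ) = 2^1*3^ ( - 1)*5^1*7^ ( - 2 ) * 13^1= 130/147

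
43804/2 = 21902 = 21902.00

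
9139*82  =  749398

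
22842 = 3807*6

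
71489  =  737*97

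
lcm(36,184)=1656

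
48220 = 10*4822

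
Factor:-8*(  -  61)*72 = 2^6*3^2 *61^1 = 35136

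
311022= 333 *934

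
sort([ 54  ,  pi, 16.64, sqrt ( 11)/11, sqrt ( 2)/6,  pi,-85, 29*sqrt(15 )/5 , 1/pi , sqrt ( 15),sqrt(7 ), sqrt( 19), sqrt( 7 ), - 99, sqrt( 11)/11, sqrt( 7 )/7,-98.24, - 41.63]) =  [  -  99 , - 98.24,-85, - 41.63, sqrt ( 2)/6,  sqrt( 11)/11, sqrt(11 )/11, 1/pi,sqrt( 7)/7,sqrt ( 7), sqrt( 7),pi, pi, sqrt( 15),sqrt (19), 16.64,29*sqrt(15)/5, 54] 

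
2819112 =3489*808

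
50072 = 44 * 1138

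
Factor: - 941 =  - 941^1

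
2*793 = 1586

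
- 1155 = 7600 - 8755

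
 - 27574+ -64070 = - 91644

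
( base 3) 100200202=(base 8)15633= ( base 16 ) 1b9b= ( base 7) 26414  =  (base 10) 7067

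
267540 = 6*44590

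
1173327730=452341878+720985852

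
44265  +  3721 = 47986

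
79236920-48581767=30655153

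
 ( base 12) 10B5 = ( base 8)3511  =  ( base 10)1865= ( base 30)225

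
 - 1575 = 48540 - 50115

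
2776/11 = 252 + 4/11= 252.36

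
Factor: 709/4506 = 2^( - 1 )*3^(  -  1)*709^1*751^ ( - 1 )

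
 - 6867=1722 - 8589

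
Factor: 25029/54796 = 2^( - 2) * 3^5*7^( - 1)*19^( - 1 ) = 243/532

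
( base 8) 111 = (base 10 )73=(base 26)2l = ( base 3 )2201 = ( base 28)2h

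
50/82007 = 50/82007 = 0.00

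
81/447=27/149 =0.18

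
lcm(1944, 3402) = 13608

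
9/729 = 1/81 = 0.01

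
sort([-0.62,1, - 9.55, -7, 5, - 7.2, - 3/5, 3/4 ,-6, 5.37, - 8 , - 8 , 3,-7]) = [- 9.55, - 8, -8, - 7.2,-7, - 7, - 6, - 0.62,-3/5, 3/4, 1, 3, 5,5.37 ]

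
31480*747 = 23515560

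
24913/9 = 2768 + 1/9  =  2768.11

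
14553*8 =116424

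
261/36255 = 87/12085 = 0.01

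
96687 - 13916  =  82771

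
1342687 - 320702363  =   - 319359676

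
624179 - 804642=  - 180463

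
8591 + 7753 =16344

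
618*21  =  12978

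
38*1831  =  69578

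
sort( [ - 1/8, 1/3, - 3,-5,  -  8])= [ - 8,-5,-3,-1/8, 1/3]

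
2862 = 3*954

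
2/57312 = 1/28656 =0.00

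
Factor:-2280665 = - 5^1*19^1 *24007^1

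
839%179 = 123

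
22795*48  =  1094160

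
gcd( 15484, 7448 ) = 196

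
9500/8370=1 + 113/837 = 1.14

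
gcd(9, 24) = 3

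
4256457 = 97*43881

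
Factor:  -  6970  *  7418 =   -  51703460=- 2^2 * 5^1*17^1*41^1 * 3709^1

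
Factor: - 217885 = -5^1*43577^1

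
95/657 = 95/657 = 0.14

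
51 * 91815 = 4682565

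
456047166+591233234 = 1047280400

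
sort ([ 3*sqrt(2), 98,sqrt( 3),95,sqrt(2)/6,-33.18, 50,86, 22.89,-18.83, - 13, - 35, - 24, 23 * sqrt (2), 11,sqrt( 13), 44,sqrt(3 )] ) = [ - 35, - 33.18,-24, - 18.83, - 13,  sqrt( 2 )/6, sqrt ( 3 ), sqrt(3 ) , sqrt(13),3*sqrt(2 ),11, 22.89,23*sqrt(2 ), 44, 50,86, 95, 98] 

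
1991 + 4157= 6148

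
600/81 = 7 + 11/27 = 7.41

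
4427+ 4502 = 8929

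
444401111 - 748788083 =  - 304386972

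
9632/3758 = 4816/1879 = 2.56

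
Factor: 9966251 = 9966251^1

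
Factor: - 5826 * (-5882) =2^2*3^1*17^1 * 173^1 * 971^1=34268532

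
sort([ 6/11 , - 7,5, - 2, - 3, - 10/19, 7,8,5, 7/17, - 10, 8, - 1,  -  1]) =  [ - 10,-7, - 3, -2 , - 1, - 1,-10/19,  7/17 , 6/11, 5 , 5, 7, 8, 8 ]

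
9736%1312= 552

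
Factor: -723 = - 3^1*241^1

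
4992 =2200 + 2792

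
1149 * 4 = 4596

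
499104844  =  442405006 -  - 56699838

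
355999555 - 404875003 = - 48875448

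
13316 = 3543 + 9773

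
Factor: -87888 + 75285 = -3^1*4201^1 = - 12603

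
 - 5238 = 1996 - 7234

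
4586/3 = 1528 + 2/3 = 1528.67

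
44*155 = 6820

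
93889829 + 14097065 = 107986894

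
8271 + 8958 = 17229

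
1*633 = 633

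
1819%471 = 406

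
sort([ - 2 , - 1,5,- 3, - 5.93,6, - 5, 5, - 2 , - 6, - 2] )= [- 6 , - 5.93, - 5,- 3, - 2, - 2 , - 2,-1, 5, 5, 6] 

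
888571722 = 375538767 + 513032955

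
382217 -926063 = -543846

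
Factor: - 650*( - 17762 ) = 2^2*5^2 *13^1*83^1*107^1 = 11545300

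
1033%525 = 508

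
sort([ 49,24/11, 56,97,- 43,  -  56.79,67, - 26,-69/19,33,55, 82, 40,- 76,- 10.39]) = [ - 76, -56.79,-43, - 26 , - 10.39, - 69/19,  24/11 , 33, 40, 49, 55,56, 67 , 82,  97 ]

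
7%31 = 7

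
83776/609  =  137 +49/87 = 137.56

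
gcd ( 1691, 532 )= 19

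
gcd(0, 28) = 28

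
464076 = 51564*9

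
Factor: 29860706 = 2^1*1597^1*9349^1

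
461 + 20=481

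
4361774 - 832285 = 3529489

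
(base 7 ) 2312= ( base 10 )842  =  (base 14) 442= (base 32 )QA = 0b1101001010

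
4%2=0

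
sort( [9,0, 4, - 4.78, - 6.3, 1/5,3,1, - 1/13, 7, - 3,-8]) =[ - 8,  -  6.3 , - 4.78,- 3, - 1/13, 0,1/5, 1, 3, 4,7, 9]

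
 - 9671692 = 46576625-56248317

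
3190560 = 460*6936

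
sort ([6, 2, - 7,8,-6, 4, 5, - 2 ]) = [ - 7, - 6, - 2,2,4,5,6, 8 ]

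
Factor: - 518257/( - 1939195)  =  5^( - 1)*157^1 * 3301^1*387839^( - 1 )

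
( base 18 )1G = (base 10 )34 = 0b100010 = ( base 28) 16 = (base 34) 10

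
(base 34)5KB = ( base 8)14507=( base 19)hhb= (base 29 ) 7k4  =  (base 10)6471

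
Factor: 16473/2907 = 17/3 = 3^( - 1)*17^1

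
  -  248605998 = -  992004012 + 743398014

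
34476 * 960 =33096960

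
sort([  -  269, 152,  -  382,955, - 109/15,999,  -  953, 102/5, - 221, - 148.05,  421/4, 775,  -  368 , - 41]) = [  -  953,-382, - 368, - 269, - 221,  -  148.05, - 41, - 109/15,102/5 , 421/4, 152,  775, 955, 999 ] 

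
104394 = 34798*3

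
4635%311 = 281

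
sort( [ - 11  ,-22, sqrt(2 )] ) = [ - 22,-11,sqrt(2 )]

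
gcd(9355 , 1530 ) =5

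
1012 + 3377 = 4389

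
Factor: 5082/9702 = 3^ ( - 1)*7^(-1)*11^1   =  11/21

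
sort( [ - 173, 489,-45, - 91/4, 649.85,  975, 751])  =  [ - 173,-45,-91/4,  489,  649.85 , 751,975]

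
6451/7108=6451/7108 =0.91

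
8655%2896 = 2863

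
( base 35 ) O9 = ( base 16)351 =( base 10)849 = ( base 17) 2FG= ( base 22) 1gd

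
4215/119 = 35 + 50/119 =35.42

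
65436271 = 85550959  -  20114688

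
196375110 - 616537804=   -  420162694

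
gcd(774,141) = 3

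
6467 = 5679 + 788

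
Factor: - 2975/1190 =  -2^( - 1)*5^1 = -5/2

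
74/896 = 37/448  =  0.08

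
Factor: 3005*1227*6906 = 2^1*3^2*5^1*409^1*601^1*1151^1  =  25463354310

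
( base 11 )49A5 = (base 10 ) 6528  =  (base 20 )g68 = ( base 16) 1980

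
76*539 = 40964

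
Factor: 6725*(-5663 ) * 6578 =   -  250514414150 = - 2^1*5^2*7^1 *11^1 * 13^1 * 23^1*269^1*809^1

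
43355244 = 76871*564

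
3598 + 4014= 7612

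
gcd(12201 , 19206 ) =3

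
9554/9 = 1061 + 5/9 = 1061.56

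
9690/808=4845/404 = 11.99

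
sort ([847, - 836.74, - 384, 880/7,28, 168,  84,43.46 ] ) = [ - 836.74, - 384,28, 43.46,84, 880/7, 168,847 ]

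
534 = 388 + 146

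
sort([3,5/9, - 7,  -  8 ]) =[ - 8, - 7, 5/9, 3]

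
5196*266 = 1382136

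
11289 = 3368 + 7921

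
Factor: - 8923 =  - 8923^1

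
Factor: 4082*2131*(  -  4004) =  - 2^3*7^1*11^1*13^2*157^1*2131^1 =-34829762968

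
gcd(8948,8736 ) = 4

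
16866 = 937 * 18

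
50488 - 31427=19061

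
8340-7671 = 669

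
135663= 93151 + 42512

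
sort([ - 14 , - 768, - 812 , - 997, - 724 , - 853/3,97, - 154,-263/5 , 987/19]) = [ - 997, - 812, - 768 ,-724, - 853/3, - 154, - 263/5, - 14 , 987/19,97]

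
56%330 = 56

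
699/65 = 10+49/65  =  10.75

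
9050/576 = 15+205/288 = 15.71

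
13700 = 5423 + 8277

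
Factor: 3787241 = 1693^1 * 2237^1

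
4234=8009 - 3775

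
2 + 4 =6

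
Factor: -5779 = - 5779^1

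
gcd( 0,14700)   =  14700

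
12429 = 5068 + 7361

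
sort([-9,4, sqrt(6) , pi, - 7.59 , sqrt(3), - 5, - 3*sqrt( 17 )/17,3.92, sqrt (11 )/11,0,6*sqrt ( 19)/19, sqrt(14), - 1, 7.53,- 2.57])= [ - 9,-7.59, - 5, - 2.57, -1, - 3 * sqrt(17 )/17,  0,sqrt ( 11)/11, 6*sqrt( 19 ) /19, sqrt( 3 ),sqrt (6) , pi, sqrt (14 ), 3.92, 4,7.53] 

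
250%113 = 24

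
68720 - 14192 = 54528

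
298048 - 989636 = -691588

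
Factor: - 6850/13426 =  - 25/49 = - 5^2*7^( - 2 )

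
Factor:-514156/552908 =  - 743/799 = -17^( - 1 )*47^ ( - 1)*743^1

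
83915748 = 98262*854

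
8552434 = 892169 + 7660265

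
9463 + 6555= 16018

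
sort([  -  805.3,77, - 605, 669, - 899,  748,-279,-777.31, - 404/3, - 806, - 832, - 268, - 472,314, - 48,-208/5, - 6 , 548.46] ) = [ - 899, - 832, - 806, - 805.3,-777.31,-605, - 472, - 279 , - 268, - 404/3 ,  -  48, - 208/5, - 6,77 , 314,548.46,669,748]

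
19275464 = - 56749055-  - 76024519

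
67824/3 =22608 = 22608.00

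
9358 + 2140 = 11498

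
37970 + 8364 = 46334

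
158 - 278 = - 120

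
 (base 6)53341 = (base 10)7261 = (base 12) 4251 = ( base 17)1822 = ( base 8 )16135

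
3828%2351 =1477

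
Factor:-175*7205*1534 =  - 2^1*5^3*7^1*11^1*13^1*59^1*131^1 = -1934182250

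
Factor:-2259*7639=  - 17256501  =  - 3^2*251^1*7639^1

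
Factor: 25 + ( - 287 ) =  -2^1*131^1 = - 262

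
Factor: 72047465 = 5^1*7^1*773^1*2663^1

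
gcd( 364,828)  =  4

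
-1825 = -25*73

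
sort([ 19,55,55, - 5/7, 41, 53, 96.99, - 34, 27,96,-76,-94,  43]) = [ - 94,  -  76, - 34, - 5/7, 19,27, 41, 43, 53, 55, 55 , 96,96.99 ]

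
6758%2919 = 920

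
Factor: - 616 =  - 2^3*7^1*11^1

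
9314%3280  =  2754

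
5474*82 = 448868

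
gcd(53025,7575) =7575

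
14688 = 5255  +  9433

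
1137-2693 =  - 1556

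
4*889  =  3556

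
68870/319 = 68870/319 = 215.89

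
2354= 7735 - 5381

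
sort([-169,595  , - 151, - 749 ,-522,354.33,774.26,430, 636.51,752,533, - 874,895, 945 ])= [ - 874,- 749,-522, - 169, - 151 , 354.33, 430,533, 595, 636.51, 752, 774.26,895,  945]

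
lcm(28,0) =0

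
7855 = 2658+5197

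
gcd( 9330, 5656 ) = 2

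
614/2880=307/1440  =  0.21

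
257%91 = 75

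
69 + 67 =136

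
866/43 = 866/43  =  20.14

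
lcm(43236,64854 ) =129708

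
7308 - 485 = 6823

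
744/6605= 744/6605=0.11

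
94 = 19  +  75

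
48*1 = 48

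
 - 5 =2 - 7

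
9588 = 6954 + 2634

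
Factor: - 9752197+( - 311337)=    - 2^1  *13^1 * 53^1 * 67^1 * 109^1 =- 10063534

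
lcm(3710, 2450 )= 129850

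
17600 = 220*80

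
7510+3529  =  11039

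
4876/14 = 348 + 2/7 = 348.29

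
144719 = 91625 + 53094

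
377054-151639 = 225415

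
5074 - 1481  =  3593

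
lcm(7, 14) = 14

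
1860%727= 406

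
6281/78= 6281/78 = 80.53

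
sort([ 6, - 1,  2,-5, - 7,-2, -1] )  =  [ - 7, - 5, - 2, - 1, - 1,  2,6 ]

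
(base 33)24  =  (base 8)106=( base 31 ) 28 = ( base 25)2k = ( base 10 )70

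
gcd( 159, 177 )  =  3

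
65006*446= 28992676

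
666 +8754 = 9420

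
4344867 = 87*49941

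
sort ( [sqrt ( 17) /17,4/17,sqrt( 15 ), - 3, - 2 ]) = [  -  3, - 2, 4/17, sqrt ( 17) /17, sqrt( 15 ) ] 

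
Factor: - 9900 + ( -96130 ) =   -  106030 = - 2^1*5^1*23^1*461^1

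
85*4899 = 416415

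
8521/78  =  8521/78= 109.24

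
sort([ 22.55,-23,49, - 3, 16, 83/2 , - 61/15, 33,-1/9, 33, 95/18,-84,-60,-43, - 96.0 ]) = [ - 96.0,- 84,-60, - 43,-23 , - 61/15  ,- 3,-1/9, 95/18,16, 22.55, 33, 33,83/2,49 ]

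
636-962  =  -326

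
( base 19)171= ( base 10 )495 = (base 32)ff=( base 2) 111101111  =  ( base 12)353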